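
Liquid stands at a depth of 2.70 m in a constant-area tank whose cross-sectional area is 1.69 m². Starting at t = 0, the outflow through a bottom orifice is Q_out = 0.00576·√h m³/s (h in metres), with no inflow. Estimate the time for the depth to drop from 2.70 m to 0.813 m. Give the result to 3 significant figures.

With no inflow, A dh/dt = −0.00576 √h.
This is separable: 2 d(√h)/dt = −0.00576/A, so √h = √h₀ − (0.00576/(2A)) t.
t = 2A(√h₀ − √h)/0.00576 = 2·1.69·(√2.70 − √0.813)/0.00576
  = 3.3800 × (1.6432 − 0.90167) / 0.00576 = 435.12 s.

435 s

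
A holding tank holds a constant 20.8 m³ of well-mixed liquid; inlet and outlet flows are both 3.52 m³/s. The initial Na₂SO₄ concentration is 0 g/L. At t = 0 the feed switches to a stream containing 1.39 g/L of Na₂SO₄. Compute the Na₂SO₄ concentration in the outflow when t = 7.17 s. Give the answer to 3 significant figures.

0.977 g/L

Transient balance on the dissolved component: V dC/dt = Q(C_in − C).
Rewrite as dC/dt + C/τ = C_in/τ, τ = V/Q = 5.9091 s.
C approaches C_in exponentially: C(t) = C_in + (C₀ − C_in) e^(−t/τ).
C(7.17) = 1.39 + (0 − 1.39)·e^(−7.17/5.9091) = 1.39 + (-1.3900)·0.29719 = 0.97691 g/L.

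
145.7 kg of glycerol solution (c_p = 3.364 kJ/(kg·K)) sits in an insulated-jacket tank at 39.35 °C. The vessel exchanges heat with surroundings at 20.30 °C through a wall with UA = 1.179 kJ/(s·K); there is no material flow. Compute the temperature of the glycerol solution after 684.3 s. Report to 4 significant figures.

Lumped-capacitance energy balance: M c_p dT/dt = UA(T_amb − T).
dT/dt = (T_ss − T)/τ with T_ss = T_amb = 20.3000 °C, τ = M c_p/UA = 145.7·3.364/1.179 = 415.721 s.
This is linear first-order; T(t) = T_ss + (T₀ − T_ss) e^(−t/τ).
T(684.3) = 20.3000 + (19.0500)·0.192809 = 23.9730 °C.

23.97 °C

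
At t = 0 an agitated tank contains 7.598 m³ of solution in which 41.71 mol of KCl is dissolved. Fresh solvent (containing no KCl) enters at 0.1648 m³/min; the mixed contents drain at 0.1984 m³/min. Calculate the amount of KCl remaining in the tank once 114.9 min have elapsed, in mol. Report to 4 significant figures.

Let m(t) be the amount of KCl. Volume: V(t) = V₀ + (Q_in − Q_out) t = 7.598 − 0.0336000 t; V(114.9) = 3.73736 m³.
Solute balance: dm/dt = 0 − Q_out C = −Q_out m/V(t).
dm/m = −Q_out dt/(V₀ − 0.0336000 t); integrating gives ln(m/m₀) = −(Q_out/(Q_in−Q_out)) ln(V/V₀).
m = m₀ (V₀/V)^(Q_out/(Q_in−Q_out)) = 41.71 × (7.598/3.73736)^(-5.90476) = 0.632092 mol.

0.6321 mol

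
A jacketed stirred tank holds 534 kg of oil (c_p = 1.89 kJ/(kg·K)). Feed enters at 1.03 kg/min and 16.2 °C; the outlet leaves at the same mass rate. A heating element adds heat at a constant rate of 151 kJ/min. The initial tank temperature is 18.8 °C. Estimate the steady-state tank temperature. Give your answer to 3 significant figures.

93.8 °C

Heat balance on the well-mixed liquid: M c_p dT/dt = ṁ c_p (T_in − T) + 151.
At steady state dT/dt = 0 ⇒ T_ss = T_in + Q̇/(ṁ c_p) = 16.2 + 151/(1.03·1.89) = 93.767 °C.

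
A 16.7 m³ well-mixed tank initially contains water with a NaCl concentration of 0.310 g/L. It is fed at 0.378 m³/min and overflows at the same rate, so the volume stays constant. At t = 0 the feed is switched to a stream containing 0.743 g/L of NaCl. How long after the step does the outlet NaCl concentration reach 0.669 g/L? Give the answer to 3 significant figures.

78.1 min

Transient balance on the dissolved component: V dC/dt = Q(C_in − C), so τ = V/Q = 44.180 min.
C(t) = C_in + (C₀ − C_in) e^(−t/τ). Set C = 0.669 and solve for t:
e^(−t/τ) = (C − C_in)/(C₀ − C_in) = (0.669 − 0.743)/(0.310 − 0.743) = 0.17090
t = −τ ln(…) = 44.180 × 1.7667 = 78.051 min.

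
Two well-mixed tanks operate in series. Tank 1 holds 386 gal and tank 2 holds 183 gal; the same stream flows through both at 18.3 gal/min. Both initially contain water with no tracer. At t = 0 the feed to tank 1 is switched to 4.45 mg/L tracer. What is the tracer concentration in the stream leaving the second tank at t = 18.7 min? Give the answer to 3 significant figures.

Time constants: τᵢ = Vᵢ/Q for each well-mixed tank.
τ₁ = 386/18.3 = 21.093 min; τ₂ = 183/18.3 = 10.000 min.
Tank 1: C₁ = C_in(1 − e^(−t/τ₁)). Tank 2 (τ₁ ≠ τ₂): C₂ = C_in[1 − (τ₁ e^(−t/τ₁) − τ₂ e^(−t/τ₂))/(τ₁ − τ₂)].
At t = 18.7: e^(−t/τ₁) = 0.41207, e^(−t/τ₂) = 0.15412.
C₂ = 4.45·[1 − (21.093·0.41207 − 10.000·0.15412)/(11.093)] = 4.45·0.35539 = 1.5815 mg/L.

1.58 mg/L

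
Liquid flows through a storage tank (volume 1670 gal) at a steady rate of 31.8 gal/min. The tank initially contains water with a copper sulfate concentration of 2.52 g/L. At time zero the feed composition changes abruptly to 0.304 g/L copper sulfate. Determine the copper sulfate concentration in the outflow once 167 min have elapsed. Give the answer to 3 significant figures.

Accumulation = in − out for the solute gives V dC/dt = Q(C_in − C).
Time constant τ = V/Q = 1670/31.8 = 52.516 min.
Integrating: C(t) = C_in + (C₀ − C_in) e^(−t/τ).
C(167) = 0.304 + (2.52 − 0.304)·e^(−167/52.516) = 0.304 + (2.2160)·0.041586 = 0.39615 g/L.

0.396 g/L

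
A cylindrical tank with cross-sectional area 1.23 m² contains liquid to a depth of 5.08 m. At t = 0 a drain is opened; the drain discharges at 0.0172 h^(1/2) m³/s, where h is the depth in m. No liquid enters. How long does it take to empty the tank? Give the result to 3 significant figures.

With no inflow, A dh/dt = −0.0172 √h.
∫ h^(−1/2) dh = −(0.0172/A) ∫ dt, giving 2√h = 2√h₀ − (0.0172/A) t.
Set h = 0: 2√h₀ = (0.0172/A) t_empty ⇒ t_empty = 2A√h₀/0.0172.
t_empty = 2·1.23·√5.08/0.0172 = 2.4600·2.2539/0.0172 = 322.36 s.

322 s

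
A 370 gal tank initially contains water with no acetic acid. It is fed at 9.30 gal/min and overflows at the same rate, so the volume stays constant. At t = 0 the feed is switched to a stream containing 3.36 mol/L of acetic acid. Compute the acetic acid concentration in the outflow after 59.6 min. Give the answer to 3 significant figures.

Unsteady species balance (constant V, well mixed): V dC/dt = Q(C_in − C).
So dC/dt = (C_in − C)/τ with τ = V/Q = 370/9.30 = 39.785 min.
Integrating: C(t) = C_in + (C₀ − C_in) e^(−t/τ).
C(59.6) = 3.36 + (0 − 3.36)·e^(−59.6/39.785) = 3.36 + (-3.3600)·0.22356 = 2.6088 mol/L.

2.61 mol/L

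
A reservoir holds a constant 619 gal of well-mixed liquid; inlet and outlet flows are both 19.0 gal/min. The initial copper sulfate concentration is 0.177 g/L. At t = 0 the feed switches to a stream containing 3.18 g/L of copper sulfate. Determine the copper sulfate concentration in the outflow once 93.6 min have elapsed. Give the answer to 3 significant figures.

Unsteady species balance (constant V, well mixed): V dC/dt = Q(C_in − C).
Time constant τ = V/Q = 619/19.0 = 32.579 min.
C approaches C_in exponentially: C(t) = C_in + (C₀ − C_in) e^(−t/τ).
C(93.6) = 3.18 + (0.177 − 3.18)·e^(−93.6/32.579) = 3.18 + (-3.0030)·0.056528 = 3.0102 g/L.

3.01 g/L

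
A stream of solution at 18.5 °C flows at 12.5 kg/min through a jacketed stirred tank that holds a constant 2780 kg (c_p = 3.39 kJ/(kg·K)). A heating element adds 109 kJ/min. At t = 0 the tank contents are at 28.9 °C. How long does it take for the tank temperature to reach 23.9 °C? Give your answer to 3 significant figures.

M c_p dT/dt = ṁ c_p (T_in − T) + Q̇.
τ = M/ṁ = 222.40 min; T_ss = T_in + Q̇/(ṁ c_p) = 21.072 °C.
T(t) = T_ss + (T₀ − T_ss) e^(−t/τ). Set T = 23.9:
e^(−t/τ) = (23.9 − 21.072)/(28.9 − 21.072) = 0.36125
t = −222.40 · ln(0.36125) = 226.45 min.

226 min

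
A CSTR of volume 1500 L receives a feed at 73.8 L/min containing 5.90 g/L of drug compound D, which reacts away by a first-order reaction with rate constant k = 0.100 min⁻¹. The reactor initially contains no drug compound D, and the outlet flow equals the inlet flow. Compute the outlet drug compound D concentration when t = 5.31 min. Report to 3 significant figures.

Species balance: V dC/dt = Q C_in − Q C − k V C.
This is linear with rate a = Q/V + k = 0.14920 min⁻¹.
C_ss = Q C_in/(Q + kV) = 1.9456 g/L; C(t) = C_ss + (C₀ − C_ss) e^(−a t).
C(5.31) = 1.9456 + (-1.9456)·e^(−0.14920·5.31) = 1.9456 + (-1.9456)·0.45282 = 1.0646 g/L.

1.06 g/L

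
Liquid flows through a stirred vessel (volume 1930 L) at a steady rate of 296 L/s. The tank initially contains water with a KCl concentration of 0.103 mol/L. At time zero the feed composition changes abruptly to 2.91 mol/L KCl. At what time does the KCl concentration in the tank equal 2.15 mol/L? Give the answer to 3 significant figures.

Transient balance on the dissolved component: V dC/dt = Q(C_in − C), so τ = V/Q = 6.5203 s.
C(t) = C_in + (C₀ − C_in) e^(−t/τ). Set C = 2.15 and solve for t:
e^(−t/τ) = (C − C_in)/(C₀ − C_in) = (2.15 − 2.91)/(0.103 − 2.91) = 0.27075
t = −τ ln(…) = 6.5203 × 1.3066 = 8.5191 s.

8.52 s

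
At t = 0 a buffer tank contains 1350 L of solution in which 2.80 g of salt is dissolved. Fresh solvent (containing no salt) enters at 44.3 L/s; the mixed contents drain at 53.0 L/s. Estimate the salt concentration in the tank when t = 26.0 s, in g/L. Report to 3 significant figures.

Let m(t) be the amount of salt. Volume: V(t) = V₀ + (Q_in − Q_out) t = 1350 − 8.7000 t; V(26.0) = 1123.8 L.
No salt enters, so dm/dt = −Q_out · (m/V).
Separate: dm/m = −Q_out dt/V(t) ⇒ ln(m/m₀) = −(Q_out/(Q_in−Q_out)) ln(V/V₀).
m = m₀ (V₀/V)^(Q_out/(Q_in−Q_out)) = 2.80 × (1350/1123.8)^(-6.0920) = 0.91615 g.
C = m/V = 0.91615/1123.8 = 0.00081522 g/L.

0.000815 g/L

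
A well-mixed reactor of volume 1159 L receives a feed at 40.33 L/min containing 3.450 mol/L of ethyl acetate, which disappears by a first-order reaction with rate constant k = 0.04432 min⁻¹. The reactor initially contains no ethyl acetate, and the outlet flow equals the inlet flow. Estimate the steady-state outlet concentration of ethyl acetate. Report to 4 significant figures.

V dC/dt = Q(C_in − C) − k V C.
At steady state: 0 = Q C_in − (Q + kV) C_ss, so C_ss = Q C_in/(Q + kV).
C_ss = 40.33·3.450/(40.33 + 0.04432·1159) = 139.138/91.6969 = 1.51737 mol/L.

1.517 mol/L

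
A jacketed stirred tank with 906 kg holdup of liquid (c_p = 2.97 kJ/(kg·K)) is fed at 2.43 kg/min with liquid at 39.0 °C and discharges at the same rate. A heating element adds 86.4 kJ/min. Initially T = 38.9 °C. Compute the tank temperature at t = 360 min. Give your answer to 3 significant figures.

First-law balance (no shaft work): M c_p dT/dt = ṁ c_p (T_in − T) + 86.4.
Rearrange: dT/dt = (T_ss − T)/τ with τ = M/ṁ = 372.84 min and T_ss = T_in + Q̇/(ṁ c_p) = 50.972 °C.
Solution: T(t) = T_ss + (T₀ − T_ss) e^(−t/τ).
T(360) = 50.972 + (-12.072)·e^(−360/372.84) = 50.972 + (-12.072)·0.38077 = 46.375 °C.

46.4 °C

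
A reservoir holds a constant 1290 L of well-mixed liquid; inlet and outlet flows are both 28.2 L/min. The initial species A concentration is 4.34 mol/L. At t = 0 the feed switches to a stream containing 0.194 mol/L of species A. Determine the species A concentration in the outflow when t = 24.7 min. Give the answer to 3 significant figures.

Unsteady species balance (constant V, well mixed): V dC/dt = Q(C_in − C).
So dC/dt = (C_in − C)/τ with τ = V/Q = 1290/28.2 = 45.745 min.
C approaches C_in exponentially: C(t) = C_in + (C₀ − C_in) e^(−t/τ).
C(24.7) = 0.194 + (4.34 − 0.194)·e^(−24.7/45.745) = 0.194 + (4.1460)·0.58278 = 2.6102 mol/L.

2.61 mol/L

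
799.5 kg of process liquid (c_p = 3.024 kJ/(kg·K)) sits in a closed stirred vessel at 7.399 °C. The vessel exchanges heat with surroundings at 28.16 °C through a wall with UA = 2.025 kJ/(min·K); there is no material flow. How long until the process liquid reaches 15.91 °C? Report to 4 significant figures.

629.9 min

Energy balance: M c_p dT/dt = −UA(T − T_amb).
τ = M c_p/UA = 1193.92 min; T_ss = T_amb = 28.1600 °C.
T(t) = T_ss + (T₀ − T_ss)e^(−t/τ); set T = 15.91:
t = −τ ln[(T − T_ss)/(T₀ − T_ss)] = −1193.92 · ln(0.590049) = 629.853 min.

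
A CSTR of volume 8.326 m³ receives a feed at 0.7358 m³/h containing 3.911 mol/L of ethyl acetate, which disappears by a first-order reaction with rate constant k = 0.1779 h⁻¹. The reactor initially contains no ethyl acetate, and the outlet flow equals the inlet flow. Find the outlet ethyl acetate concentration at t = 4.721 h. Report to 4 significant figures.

0.9288 mol/L

V dC/dt = Q(C_in − C) − k V C.
This is linear with rate a = Q/V + k = 0.266274 h⁻¹.
C_ss = Q C_in/(Q + kV) = 1.29802 mol/L; C(t) = C_ss + (C₀ − C_ss) e^(−a t).
C(4.721) = 1.29802 + (-1.29802)·e^(−0.266274·4.721) = 1.29802 + (-1.29802)·0.284484 = 0.928757 mol/L.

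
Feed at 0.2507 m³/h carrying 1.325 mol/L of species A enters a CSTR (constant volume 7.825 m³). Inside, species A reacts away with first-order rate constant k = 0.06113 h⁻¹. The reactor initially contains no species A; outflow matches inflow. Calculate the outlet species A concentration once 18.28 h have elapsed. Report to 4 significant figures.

Accumulation = in − out − consumed: V dC/dt = Q C_in − Q C − k V C.
This is linear with rate a = Q/V + k = 0.0931683 h⁻¹.
C_ss = Q C_in/(Q + kV) = 0.455635 mol/L; C(t) = C_ss + (C₀ − C_ss) e^(−a t).
C(18.28) = 0.455635 + (-0.455635)·e^(−0.0931683·18.28) = 0.455635 + (-0.455635)·0.182115 = 0.372657 mol/L.

0.3727 mol/L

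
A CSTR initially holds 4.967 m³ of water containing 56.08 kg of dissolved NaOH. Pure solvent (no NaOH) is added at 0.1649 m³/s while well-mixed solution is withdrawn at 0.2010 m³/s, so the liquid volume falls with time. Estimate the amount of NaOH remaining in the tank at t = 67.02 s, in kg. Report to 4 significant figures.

1.362 kg

Let m(t) be the amount of NaOH. Volume: V(t) = V₀ + (Q_in − Q_out) t = 4.967 − 0.0361000 t; V(67.02) = 2.54758 m³.
No NaOH enters, so dm/dt = −Q_out · (m/V).
Separate: dm/m = −Q_out dt/V(t) ⇒ ln(m/m₀) = −(Q_out/(Q_in−Q_out)) ln(V/V₀).
m = m₀ (V₀/V)^(Q_out/(Q_in−Q_out)) = 56.08 × (4.967/2.54758)^(-5.56787) = 1.36242 kg.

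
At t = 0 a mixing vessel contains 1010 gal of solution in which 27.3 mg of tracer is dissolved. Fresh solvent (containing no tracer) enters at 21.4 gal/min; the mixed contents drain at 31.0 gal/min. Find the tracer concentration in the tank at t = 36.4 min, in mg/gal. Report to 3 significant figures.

0.0105 mg/gal

Total volume: dV/dt = Q_in − Q_out = -9.6000 gal/min, so V(t) = 1010 − 9.6000 t and V(36.4) = 660.56 gal.
Species balance (pure solvent in): dm/dt = −Q_out · m/V(t).
dm/m = −Q_out dt/(V₀ − 9.6000 t); integrating gives ln(m/m₀) = −(Q_out/(Q_in−Q_out)) ln(V/V₀).
m = m₀ (V₀/V)^(Q_out/(Q_in−Q_out)) = 27.3 × (1010/660.56)^(-3.2292) = 6.9291 mg.
C = m/V = 6.9291/660.56 = 0.010490 mg/gal.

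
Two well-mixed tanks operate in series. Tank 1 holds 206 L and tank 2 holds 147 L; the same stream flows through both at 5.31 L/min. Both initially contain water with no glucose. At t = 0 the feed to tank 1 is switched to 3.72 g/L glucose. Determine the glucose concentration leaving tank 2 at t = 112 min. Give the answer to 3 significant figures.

3.16 g/L

Species balance on tank i: dCᵢ/dt = (Cᵢ₋₁ − Cᵢ)/τᵢ with τᵢ = Vᵢ/Q.
τ₁ = 206/5.31 = 38.795 min; τ₂ = 147/5.31 = 27.684 min.
Solving the cascade with C₁(0)=C₂(0)=0 gives C₂(t) = C_in[1 − (τ₁ e^(−t/τ₁) − τ₂ e^(−t/τ₂))/(τ₁ − τ₂)].
At t = 112: e^(−t/τ₁) = 0.055744, e^(−t/τ₂) = 0.017497.
C₂ = 3.72·[1 − (38.795·0.055744 − 27.684·0.017497)/(11.111)] = 3.72·0.84896 = 3.1581 g/L.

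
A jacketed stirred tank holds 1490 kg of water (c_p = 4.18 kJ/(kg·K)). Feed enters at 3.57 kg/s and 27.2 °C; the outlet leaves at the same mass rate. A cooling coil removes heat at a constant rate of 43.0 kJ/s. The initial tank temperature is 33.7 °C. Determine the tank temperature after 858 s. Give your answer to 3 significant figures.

Heat balance on the well-mixed liquid: M c_p dT/dt = ṁ c_p (T_in − T) − 43.0.
Rearrange: dT/dt = (T_ss − T)/τ with τ = M/ṁ = 417.37 s and T_ss = T_in − Q̇/(ṁ c_p) = 24.318 °C.
Solution: T(t) = T_ss + (T₀ − T_ss) e^(−t/τ).
T(858) = 24.318 + (9.3815)·e^(−858/417.37) = 24.318 + (9.3815)·0.12800 = 25.519 °C.

25.5 °C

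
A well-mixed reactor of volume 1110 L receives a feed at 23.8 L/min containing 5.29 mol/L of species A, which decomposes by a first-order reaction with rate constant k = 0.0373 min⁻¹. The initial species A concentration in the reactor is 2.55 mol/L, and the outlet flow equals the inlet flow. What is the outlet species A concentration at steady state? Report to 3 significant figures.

1.93 mol/L

V dC/dt = Q(C_in − C) − k V C.
Steady state (dC/dt = 0): C_ss = Q C_in/(Q + kV) = C_in/(1 + kV/Q).
C_ss = 23.8·5.29/(23.8 + 0.0373·1110) = 125.90/65.203 = 1.9309 mol/L.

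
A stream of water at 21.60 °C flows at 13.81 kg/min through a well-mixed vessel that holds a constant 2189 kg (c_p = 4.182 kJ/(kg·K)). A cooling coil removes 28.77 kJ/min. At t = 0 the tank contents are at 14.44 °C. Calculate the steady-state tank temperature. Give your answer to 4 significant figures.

Unsteady energy balance on the tank contents: M c_p dT/dt = ṁ c_p (T_in − T) − 28.77.
At steady state dT/dt = 0 ⇒ T_ss = T_in − Q̇/(ṁ c_p) = 21.60 − 28.77/(13.81·4.182) = 21.1018 °C.

21.10 °C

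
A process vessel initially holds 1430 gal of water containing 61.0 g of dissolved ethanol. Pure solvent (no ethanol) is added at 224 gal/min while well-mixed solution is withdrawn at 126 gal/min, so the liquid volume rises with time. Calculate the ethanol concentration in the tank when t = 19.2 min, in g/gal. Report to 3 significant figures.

Total volume: dV/dt = Q_in − Q_out = 98.000 gal/min, so V(t) = 1430 + 98.000 t and V(19.2) = 3311.6 gal.
Species balance (pure solvent in): dm/dt = −Q_out · m/V(t).
dm/m = −Q_out dt/(V₀ + 98.000 t); integrating gives ln(m/m₀) = −(Q_out/(Q_in−Q_out)) ln(V/V₀).
m = m₀ (V₀/V)^(Q_out/(Q_in−Q_out)) = 61.0 × (1430/3311.6)^(1.2857) = 20.722 g.
C = m/V = 20.722/3311.6 = 0.0062573 g/gal.

0.00626 g/gal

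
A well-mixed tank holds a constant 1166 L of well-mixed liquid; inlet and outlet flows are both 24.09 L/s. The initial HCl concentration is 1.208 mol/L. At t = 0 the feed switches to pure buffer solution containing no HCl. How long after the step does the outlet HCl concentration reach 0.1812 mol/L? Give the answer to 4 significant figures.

91.82 s

Species balance: V dC/dt = Q(C_in − C) ⇒ τ = V/Q = 48.4018 s.
C(t) = C_in + (C₀ − C_in) e^(−t/τ). Set C = 0.1812 and solve for t:
e^(−t/τ) = (C − C_in)/(C₀ − C_in) = (0.1812 − 0)/(1.208 − 0) = 0.150000
t = −τ ln(…) = 48.4018 × 1.89712 = 91.8241 s.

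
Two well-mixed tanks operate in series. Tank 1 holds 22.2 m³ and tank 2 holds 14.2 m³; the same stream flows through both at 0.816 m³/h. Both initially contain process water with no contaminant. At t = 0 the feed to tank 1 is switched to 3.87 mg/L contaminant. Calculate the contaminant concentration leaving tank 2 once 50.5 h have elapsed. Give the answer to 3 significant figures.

Time constants: τᵢ = Vᵢ/Q for each well-mixed tank.
τ₁ = 22.2/0.816 = 27.206 h; τ₂ = 14.2/0.816 = 17.402 h.
Solving the cascade with C₁(0)=C₂(0)=0 gives C₂(t) = C_in[1 − (τ₁ e^(−t/τ₁) − τ₂ e^(−t/τ₂))/(τ₁ − τ₂)].
At t = 50.5: e^(−t/τ₁) = 0.15626, e^(−t/τ₂) = 0.054915.
C₂ = 3.87·[1 − (27.206·0.15626 − 17.402·0.054915)/(9.8039)] = 3.87·0.66384 = 2.5691 mg/L.

2.57 mg/L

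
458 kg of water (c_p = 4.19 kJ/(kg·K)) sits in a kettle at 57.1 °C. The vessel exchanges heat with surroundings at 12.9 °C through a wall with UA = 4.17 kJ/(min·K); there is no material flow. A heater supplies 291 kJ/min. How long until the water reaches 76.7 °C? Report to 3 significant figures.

669 min

Lumped-capacitance energy balance: M c_p dT/dt = UA(T_amb − T) + Q̇.
τ = M c_p/UA = 460.20 min; T_ss = T_amb + Q̇/UA = 12.9 + 291/4.17 = 82.684 °C.
T(t) = T_ss + (T₀ − T_ss)e^(−t/τ); set T = 76.7:
t = −τ ln[(T − T_ss)/(T₀ − T_ss)] = −460.20 · ln(0.23390) = 668.60 min.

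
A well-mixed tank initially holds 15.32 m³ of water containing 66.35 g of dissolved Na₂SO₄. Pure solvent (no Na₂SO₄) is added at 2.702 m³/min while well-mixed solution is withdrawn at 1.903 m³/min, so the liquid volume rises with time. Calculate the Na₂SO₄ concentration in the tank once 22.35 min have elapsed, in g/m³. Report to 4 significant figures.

Let m(t) be the amount of Na₂SO₄. Volume: V(t) = V₀ + (Q_in − Q_out) t = 15.32 + 0.799000 t; V(22.35) = 33.1776 m³.
No Na₂SO₄ enters, so dm/dt = −Q_out · (m/V).
Separate: dm/m = −Q_out dt/V(t) ⇒ ln(m/m₀) = −(Q_out/(Q_in−Q_out)) ln(V/V₀).
m = m₀ (V₀/V)^(Q_out/(Q_in−Q_out)) = 66.35 × (15.32/33.1776)^(2.38173) = 10.5333 g.
C = m/V = 10.5333/33.1776 = 0.317482 g/m³.

0.3175 g/m³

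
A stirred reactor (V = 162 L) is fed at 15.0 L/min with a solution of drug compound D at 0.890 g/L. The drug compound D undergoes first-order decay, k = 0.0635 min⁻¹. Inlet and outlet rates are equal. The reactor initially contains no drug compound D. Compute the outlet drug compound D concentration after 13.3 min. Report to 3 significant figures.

Accumulation = in − out − consumed: V dC/dt = Q C_in − Q C − k V C.
dC/dt = (Q/V) C_in − (Q/V + k) C; effective rate a = Q/V + k = 0.092593 + 0.0635 = 0.15609 min⁻¹.
C_ss = Q C_in/(Q + kV) = 0.52794 g/L; C(t) = C_ss + (C₀ − C_ss) e^(−a t).
C(13.3) = 0.52794 + (-0.52794)·e^(−0.15609·13.3) = 0.52794 + (-0.52794)·0.12543 = 0.46172 g/L.

0.462 g/L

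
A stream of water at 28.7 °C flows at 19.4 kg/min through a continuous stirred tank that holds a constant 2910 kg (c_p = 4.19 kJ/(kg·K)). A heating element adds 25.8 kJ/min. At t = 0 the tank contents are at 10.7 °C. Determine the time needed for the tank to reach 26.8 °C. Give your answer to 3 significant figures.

317 min

M c_p dT/dt = ṁ c_p (T_in − T) + Q̇.
τ = M/ṁ = 150.00 min; T_ss = T_in + Q̇/(ṁ c_p) = 29.017 °C.
T(t) = T_ss + (T₀ − T_ss) e^(−t/τ). Set T = 26.8:
e^(−t/τ) = (26.8 − 29.017)/(10.7 − 29.017) = 0.12105
t = −150.00 · ln(0.12105) = 316.73 min.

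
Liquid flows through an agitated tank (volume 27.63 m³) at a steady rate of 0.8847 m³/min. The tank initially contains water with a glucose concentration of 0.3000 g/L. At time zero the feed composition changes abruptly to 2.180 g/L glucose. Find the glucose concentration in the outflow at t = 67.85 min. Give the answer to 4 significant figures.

Mass balance on the solute (V constant): V dC/dt = Q(C_in − C).
Rewrite as dC/dt + C/τ = C_in/τ, τ = V/Q = 31.2309 min.
This is linear first-order; C(t) = C_in + (C₀ − C_in) e^(−t/τ).
C(67.85) = 2.180 + (0.3000 − 2.180)·e^(−67.85/31.2309) = 2.180 + (-1.88000)·0.113890 = 1.96589 g/L.

1.966 g/L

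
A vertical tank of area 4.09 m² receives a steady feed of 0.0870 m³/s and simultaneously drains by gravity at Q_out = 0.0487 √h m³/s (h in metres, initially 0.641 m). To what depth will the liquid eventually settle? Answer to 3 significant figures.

3.19 m

A dh/dt = Q_in − 0.0487 √h. Steady state requires inflow = outflow:
Q_in = 0.0487 √h_ss ⇒ √h_ss = 0.0870/0.0487 = 1.7864.
h_ss = 1.7864² = 3.1914 m. (Since h₀ = 0.641 m < h_ss, the level will rise toward this value.)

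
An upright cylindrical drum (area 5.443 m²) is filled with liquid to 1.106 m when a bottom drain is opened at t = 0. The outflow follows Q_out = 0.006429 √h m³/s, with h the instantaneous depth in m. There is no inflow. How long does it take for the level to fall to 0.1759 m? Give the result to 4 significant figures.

1071 s

With no inflow, A dh/dt = −0.006429 √h.
∫ h^(−1/2) dh = −(0.006429/A) ∫ dt, giving 2√h = 2√h₀ − (0.006429/A) t.
t = 2A(√h₀ − √h)/0.006429 = 2·5.443·(√1.106 − √0.1759)/0.006429
  = 10.8860 × (1.05167 − 0.419404) / 0.006429 = 1070.59 s.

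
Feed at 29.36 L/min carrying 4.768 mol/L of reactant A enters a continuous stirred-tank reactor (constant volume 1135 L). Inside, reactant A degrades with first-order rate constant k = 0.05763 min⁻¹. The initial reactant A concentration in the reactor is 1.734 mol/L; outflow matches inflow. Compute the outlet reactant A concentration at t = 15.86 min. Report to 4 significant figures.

1.545 mol/L

Accumulation = in − out − consumed: V dC/dt = Q C_in − Q C − k V C.
This is linear with rate a = Q/V + k = 0.0834978 min⁻¹.
C_ss = Q C_in/(Q + kV) = 1.47714 mol/L; C(t) = C_ss + (C₀ − C_ss) e^(−a t).
C(15.86) = 1.47714 + (0.256862)·e^(−0.0834978·15.86) = 1.47714 + (0.256862)·0.265996 = 1.54546 mol/L.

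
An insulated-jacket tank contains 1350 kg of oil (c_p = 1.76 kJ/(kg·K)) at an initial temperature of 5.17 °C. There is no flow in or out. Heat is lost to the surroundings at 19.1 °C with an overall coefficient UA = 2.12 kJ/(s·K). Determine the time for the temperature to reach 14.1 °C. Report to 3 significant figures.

1150 s

Heat balance on the well-mixed liquid: M c_p dT/dt = −UA(T − T_amb).
τ = M c_p/UA = 1120.8 s; T_ss = T_amb = 19.100 °C.
T(t) = T_ss + (T₀ − T_ss)e^(−t/τ); set T = 14.1:
t = −τ ln[(T − T_ss)/(T₀ − T_ss)] = −1120.8 · ln(0.35894) = 1148.3 s.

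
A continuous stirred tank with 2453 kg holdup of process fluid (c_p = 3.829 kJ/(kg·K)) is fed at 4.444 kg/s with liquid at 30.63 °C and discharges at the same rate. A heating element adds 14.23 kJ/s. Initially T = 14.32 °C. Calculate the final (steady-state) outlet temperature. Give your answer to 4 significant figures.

31.47 °C

M c_p dT/dt = ṁ c_p (T_in − T) + Q̇.
At steady state dT/dt = 0 ⇒ T_ss = T_in + Q̇/(ṁ c_p) = 30.63 + 14.23/(4.444·3.829) = 31.4663 °C.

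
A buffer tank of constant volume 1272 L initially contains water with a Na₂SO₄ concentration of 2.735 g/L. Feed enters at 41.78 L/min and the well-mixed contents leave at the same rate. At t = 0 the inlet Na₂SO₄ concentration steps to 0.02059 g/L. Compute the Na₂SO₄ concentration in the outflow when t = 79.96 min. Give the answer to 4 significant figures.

Species balance on the tank: V dC/dt = Q(C_in − C).
So dC/dt = (C_in − C)/τ with τ = V/Q = 1272/41.78 = 30.4452 min.
This is linear first-order; C(t) = C_in + (C₀ − C_in) e^(−t/τ).
C(79.96) = 0.02059 + (2.735 − 0.02059)·e^(−79.96/30.4452) = 0.02059 + (2.71441)·0.0723414 = 0.216954 g/L.

0.2170 g/L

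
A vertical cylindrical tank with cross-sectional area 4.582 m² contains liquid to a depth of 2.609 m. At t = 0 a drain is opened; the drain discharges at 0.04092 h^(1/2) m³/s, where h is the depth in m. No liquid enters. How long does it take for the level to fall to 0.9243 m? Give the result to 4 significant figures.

Unsteady balance on liquid volume: A dh/dt = −0.04092 √h.
This is separable: 2 d(√h)/dt = −0.04092/A, so √h = √h₀ − (0.04092/(2A)) t.
t = 2A(√h₀ − √h)/0.04092 = 2·4.582·(√2.609 − √0.9243)/0.04092
  = 9.16400 × (1.61524 − 0.961405) / 0.04092 = 146.426 s.

146.4 s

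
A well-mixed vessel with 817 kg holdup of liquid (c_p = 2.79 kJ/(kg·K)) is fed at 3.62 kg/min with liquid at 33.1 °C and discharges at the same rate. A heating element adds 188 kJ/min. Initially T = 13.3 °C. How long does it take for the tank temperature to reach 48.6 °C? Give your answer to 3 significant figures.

567 min

First-law balance (no shaft work): M c_p dT/dt = ṁ c_p (T_in − T) + 188.
τ = M/ṁ = 225.69 min; T_ss = T_in + Q̇/(ṁ c_p) = 51.714 °C.
T(t) = T_ss + (T₀ − T_ss) e^(−t/τ). Set T = 48.6:
e^(−t/τ) = (48.6 − 51.714)/(13.3 − 51.714) = 0.081070
t = −225.69 · ln(0.081070) = 567.04 min.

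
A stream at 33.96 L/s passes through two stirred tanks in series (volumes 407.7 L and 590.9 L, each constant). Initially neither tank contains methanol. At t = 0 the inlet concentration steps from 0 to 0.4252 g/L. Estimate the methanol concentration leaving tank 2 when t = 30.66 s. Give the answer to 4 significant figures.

Species balance on tank i: dCᵢ/dt = (Cᵢ₋₁ − Cᵢ)/τᵢ with τᵢ = Vᵢ/Q.
τ₁ = 407.7/33.96 = 12.0053 s; τ₂ = 590.9/33.96 = 17.3999 s.
Solving the cascade with C₁(0)=C₂(0)=0 gives C₂(t) = C_in[1 − (τ₁ e^(−t/τ₁) − τ₂ e^(−t/τ₂))/(τ₁ − τ₂)].
At t = 30.66: e^(−t/τ₁) = 0.0777799, e^(−t/τ₂) = 0.171687.
C₂ = 0.4252·[1 − (12.0053·0.0777799 − 17.3999·0.171687)/(-5.39458)] = 0.4252·0.619328 = 0.263338 g/L.

0.2633 g/L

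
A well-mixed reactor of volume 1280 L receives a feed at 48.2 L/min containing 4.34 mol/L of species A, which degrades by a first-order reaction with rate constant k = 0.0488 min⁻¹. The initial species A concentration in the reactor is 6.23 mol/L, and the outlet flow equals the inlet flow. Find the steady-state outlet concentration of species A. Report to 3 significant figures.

V dC/dt = Q(C_in − C) − k V C.
At steady state: 0 = Q C_in − (Q + kV) C_ss, so C_ss = Q C_in/(Q + kV).
C_ss = 48.2·4.34/(48.2 + 0.0488·1280) = 209.19/110.66 = 1.8903 mol/L.

1.89 mol/L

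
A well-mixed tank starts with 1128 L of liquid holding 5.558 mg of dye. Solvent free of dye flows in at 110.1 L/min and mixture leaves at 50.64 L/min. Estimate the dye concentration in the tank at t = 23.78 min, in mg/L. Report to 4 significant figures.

Let m(t) be the amount of dye. Volume: V(t) = V₀ + (Q_in − Q_out) t = 1128 + 59.4600 t; V(23.78) = 2541.96 L.
Species balance (pure solvent in): dm/dt = −Q_out · m/V(t).
Separate: dm/m = −Q_out dt/V(t) ⇒ ln(m/m₀) = −(Q_out/(Q_in−Q_out)) ln(V/V₀).
m = m₀ (V₀/V)^(Q_out/(Q_in−Q_out)) = 5.558 × (1128/2541.96)^(0.851665) = 2.78228 mg.
C = m/V = 2.78228/2541.96 = 0.00109454 mg/L.

0.001095 mg/L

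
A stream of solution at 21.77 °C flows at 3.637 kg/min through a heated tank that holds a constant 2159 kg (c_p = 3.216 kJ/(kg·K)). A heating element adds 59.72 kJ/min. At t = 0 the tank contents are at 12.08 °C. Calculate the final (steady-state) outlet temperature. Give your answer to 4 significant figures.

26.88 °C

M c_p dT/dt = ṁ c_p (T_in − T) + Q̇.
At steady state dT/dt = 0 ⇒ T_ss = T_in + Q̇/(ṁ c_p) = 21.77 + 59.72/(3.637·3.216) = 26.8758 °C.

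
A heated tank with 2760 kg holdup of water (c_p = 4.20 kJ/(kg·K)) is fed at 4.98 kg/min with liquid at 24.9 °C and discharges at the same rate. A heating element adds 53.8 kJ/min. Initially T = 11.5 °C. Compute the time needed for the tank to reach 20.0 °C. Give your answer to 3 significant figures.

M c_p dT/dt = ṁ c_p (T_in − T) + Q̇.
τ = M/ṁ = 554.22 min; T_ss = T_in + Q̇/(ṁ c_p) = 27.472 °C.
T(t) = T_ss + (T₀ − T_ss) e^(−t/τ). Set T = 20.0:
e^(−t/τ) = (20.0 − 27.472)/(11.5 − 27.472) = 0.46783
t = −554.22 · ln(0.46783) = 421.02 min.

421 min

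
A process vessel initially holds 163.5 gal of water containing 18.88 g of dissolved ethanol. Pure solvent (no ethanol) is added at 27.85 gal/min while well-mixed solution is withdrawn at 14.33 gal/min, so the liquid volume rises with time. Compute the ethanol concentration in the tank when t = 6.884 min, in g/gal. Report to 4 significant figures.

Let m(t) be the amount of ethanol. Volume: V(t) = V₀ + (Q_in − Q_out) t = 163.5 + 13.5200 t; V(6.884) = 256.572 gal.
Species balance (pure solvent in): dm/dt = −Q_out · m/V(t).
dm/m = −Q_out dt/(V₀ + 13.5200 t); integrating gives ln(m/m₀) = −(Q_out/(Q_in−Q_out)) ln(V/V₀).
m = m₀ (V₀/V)^(Q_out/(Q_in−Q_out)) = 18.88 × (163.5/256.572)^(1.05991) = 11.7108 g.
C = m/V = 11.7108/256.572 = 0.0456434 g/gal.

0.04564 g/gal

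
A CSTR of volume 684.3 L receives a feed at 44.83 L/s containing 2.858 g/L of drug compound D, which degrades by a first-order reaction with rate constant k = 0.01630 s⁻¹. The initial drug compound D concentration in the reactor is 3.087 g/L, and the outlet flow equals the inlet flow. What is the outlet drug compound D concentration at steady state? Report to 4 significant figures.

2.289 g/L

Accumulation = in − out − consumed: V dC/dt = Q C_in − Q C − k V C.
Steady state (dC/dt = 0): C_ss = Q C_in/(Q + kV) = C_in/(1 + kV/Q).
C_ss = 44.83·2.858/(44.83 + 0.01630·684.3) = 128.124/55.9841 = 2.28858 g/L.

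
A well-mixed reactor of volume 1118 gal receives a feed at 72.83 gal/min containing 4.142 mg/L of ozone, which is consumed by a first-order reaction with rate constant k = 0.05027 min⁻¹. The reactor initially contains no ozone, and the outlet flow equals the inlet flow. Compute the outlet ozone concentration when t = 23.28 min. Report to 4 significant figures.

2.179 mg/L

V dC/dt = Q(C_in − C) − k V C.
This is linear with rate a = Q/V + k = 0.115413 min⁻¹.
C_ss = Q C_in/(Q + kV) = 2.33789 mg/L; C(t) = C_ss + (C₀ − C_ss) e^(−a t).
C(23.28) = 2.33789 + (-2.33789)·e^(−0.115413·23.28) = 2.33789 + (-2.33789)·0.0680973 = 2.17868 mg/L.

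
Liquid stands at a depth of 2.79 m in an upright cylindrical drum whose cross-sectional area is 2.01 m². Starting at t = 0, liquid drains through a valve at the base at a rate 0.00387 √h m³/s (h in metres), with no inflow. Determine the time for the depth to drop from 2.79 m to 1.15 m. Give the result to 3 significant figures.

With no inflow, A dh/dt = −0.00387 √h.
Separate and integrate: 2(√h − √h₀) = −(0.00387/A) t.
t = 2A(√h₀ − √h)/0.00387 = 2·2.01·(√2.79 − √1.15)/0.00387
  = 4.0200 × (1.6703 − 1.0724) / 0.00387 = 621.13 s.

621 s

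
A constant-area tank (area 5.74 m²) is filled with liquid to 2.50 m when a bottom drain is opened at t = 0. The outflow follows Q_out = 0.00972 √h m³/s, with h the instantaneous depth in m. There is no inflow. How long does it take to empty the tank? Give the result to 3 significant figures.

With no inflow, A dh/dt = −0.00972 √h.
Separate and integrate: 2(√h − √h₀) = −(0.00972/A) t.
Set h = 0: 2√h₀ = (0.00972/A) t_empty ⇒ t_empty = 2A√h₀/0.00972.
t_empty = 2·5.74·√2.50/0.00972 = 11.480·1.5811/0.00972 = 1867.4 s.

1870 s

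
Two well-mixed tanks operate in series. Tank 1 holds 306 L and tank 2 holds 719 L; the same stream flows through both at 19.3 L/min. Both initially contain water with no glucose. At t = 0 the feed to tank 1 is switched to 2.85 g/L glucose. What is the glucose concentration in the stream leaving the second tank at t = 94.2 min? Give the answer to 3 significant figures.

Time constants: τᵢ = Vᵢ/Q for each well-mixed tank.
τ₁ = 306/19.3 = 15.855 min; τ₂ = 719/19.3 = 37.254 min.
Solving the cascade with C₁(0)=C₂(0)=0 gives C₂(t) = C_in[1 − (τ₁ e^(−t/τ₁) − τ₂ e^(−t/τ₂))/(τ₁ − τ₂)].
At t = 94.2: e^(−t/τ₁) = 0.0026284, e^(−t/τ₂) = 0.079771.
C₂ = 2.85·[1 − (15.855·0.0026284 − 37.254·0.079771)/(-21.399)] = 2.85·0.86307 = 2.4598 g/L.

2.46 g/L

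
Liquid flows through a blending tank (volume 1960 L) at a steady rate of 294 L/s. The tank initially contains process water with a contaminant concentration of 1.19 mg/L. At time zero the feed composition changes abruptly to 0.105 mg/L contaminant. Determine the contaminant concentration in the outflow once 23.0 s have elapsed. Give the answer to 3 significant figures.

Accumulation = in − out for the solute gives V dC/dt = Q(C_in − C).
Rewrite as dC/dt + C/τ = C_in/τ, τ = V/Q = 6.6667 s.
C approaches C_in exponentially: C(t) = C_in + (C₀ − C_in) e^(−t/τ).
C(23.0) = 0.105 + (1.19 − 0.105)·e^(−23.0/6.6667) = 0.105 + (1.0850)·0.031746 = 0.13944 mg/L.

0.139 mg/L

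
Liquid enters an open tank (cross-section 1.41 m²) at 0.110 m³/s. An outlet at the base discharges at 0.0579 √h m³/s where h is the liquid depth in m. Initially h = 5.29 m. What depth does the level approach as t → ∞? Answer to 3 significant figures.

A dh/dt = Q_in − 0.0579 √h. Steady state requires inflow = outflow:
Q_in = 0.0579 √h_ss ⇒ √h_ss = 0.110/0.0579 = 1.8998.
h_ss = 1.8998² = 3.6093 m. (Since h₀ = 5.29 m > h_ss, the level will fall toward this value.)

3.61 m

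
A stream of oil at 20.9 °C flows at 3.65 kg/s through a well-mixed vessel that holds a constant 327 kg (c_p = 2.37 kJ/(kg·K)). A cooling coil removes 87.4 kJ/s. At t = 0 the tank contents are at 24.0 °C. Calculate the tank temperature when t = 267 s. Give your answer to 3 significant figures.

Heat balance on the well-mixed liquid: M c_p dT/dt = ṁ c_p (T_in − T) − 87.4.
τ = M/ṁ = 89.589 s; T_ss = T_in − Q̇/(ṁ c_p) = 20.9 − 87.4/(3.65·2.37) = 10.797 °C.
This is linear first-order; T(t) = T_ss + (T₀ − T_ss) e^(−t/τ).
T(267) = 10.797 + (13.203)·e^(−267/89.589) = 10.797 + (13.203)·0.050779 = 11.467 °C.

11.5 °C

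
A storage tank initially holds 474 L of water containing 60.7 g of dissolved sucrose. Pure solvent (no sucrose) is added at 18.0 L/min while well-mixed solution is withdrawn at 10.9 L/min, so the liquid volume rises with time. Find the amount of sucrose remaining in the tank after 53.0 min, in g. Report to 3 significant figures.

Total volume: dV/dt = Q_in − Q_out = 7.1000 L/min, so V(t) = 474 + 7.1000 t and V(53.0) = 850.30 L.
Species balance (pure solvent in): dm/dt = −Q_out · m/V(t).
Separate: dm/m = −Q_out dt/V(t) ⇒ ln(m/m₀) = −(Q_out/(Q_in−Q_out)) ln(V/V₀).
m = m₀ (V₀/V)^(Q_out/(Q_in−Q_out)) = 60.7 × (474/850.30)^(1.5352) = 24.749 g.

24.7 g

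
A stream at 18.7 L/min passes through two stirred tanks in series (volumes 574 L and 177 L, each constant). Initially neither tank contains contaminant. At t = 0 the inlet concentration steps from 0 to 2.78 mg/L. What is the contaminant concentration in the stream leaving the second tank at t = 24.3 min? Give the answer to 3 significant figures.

Time constants: τᵢ = Vᵢ/Q for each well-mixed tank.
τ₁ = 574/18.7 = 30.695 min; τ₂ = 177/18.7 = 9.4652 min.
Solving the cascade with C₁(0)=C₂(0)=0 gives C₂(t) = C_in[1 − (τ₁ e^(−t/τ₁) − τ₂ e^(−t/τ₂))/(τ₁ − τ₂)].
At t = 24.3: e^(−t/τ₁) = 0.45309, e^(−t/τ₂) = 0.076743.
C₂ = 2.78·[1 − (30.695·0.45309 − 9.4652·0.076743)/(21.230)] = 2.78·0.37911 = 1.0539 mg/L.

1.05 mg/L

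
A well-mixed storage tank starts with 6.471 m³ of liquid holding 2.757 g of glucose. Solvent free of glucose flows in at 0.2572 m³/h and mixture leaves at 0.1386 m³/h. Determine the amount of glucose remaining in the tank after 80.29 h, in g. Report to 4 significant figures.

0.9576 g

Let m(t) be the amount of glucose. Volume: V(t) = V₀ + (Q_in − Q_out) t = 6.471 + 0.118600 t; V(80.29) = 15.9934 m³.
Species balance (pure solvent in): dm/dt = −Q_out · m/V(t).
dm/m = −Q_out dt/(V₀ + 0.118600 t); integrating gives ln(m/m₀) = −(Q_out/(Q_in−Q_out)) ln(V/V₀).
m = m₀ (V₀/V)^(Q_out/(Q_in−Q_out)) = 2.757 × (6.471/15.9934)^(1.16863) = 0.957634 g.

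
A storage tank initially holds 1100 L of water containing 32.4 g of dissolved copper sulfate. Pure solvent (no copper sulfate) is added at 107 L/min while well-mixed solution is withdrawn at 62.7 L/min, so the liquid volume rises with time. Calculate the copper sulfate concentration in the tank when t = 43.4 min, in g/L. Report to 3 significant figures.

0.00256 g/L

Total volume: dV/dt = Q_in − Q_out = 44.300 L/min, so V(t) = 1100 + 44.300 t and V(43.4) = 3022.6 L.
Species balance (pure solvent in): dm/dt = −Q_out · m/V(t).
Separate: dm/m = −Q_out dt/V(t) ⇒ ln(m/m₀) = −(Q_out/(Q_in−Q_out)) ln(V/V₀).
m = m₀ (V₀/V)^(Q_out/(Q_in−Q_out)) = 32.4 × (1100/3022.6)^(1.4153) = 7.7485 g.
C = m/V = 7.7485/3022.6 = 0.0025635 g/L.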